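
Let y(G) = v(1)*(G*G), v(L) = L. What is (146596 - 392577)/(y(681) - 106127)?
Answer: -245981/357634 ≈ -0.68780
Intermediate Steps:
y(G) = G**2 (y(G) = 1*(G*G) = 1*G**2 = G**2)
(146596 - 392577)/(y(681) - 106127) = (146596 - 392577)/(681**2 - 106127) = -245981/(463761 - 106127) = -245981/357634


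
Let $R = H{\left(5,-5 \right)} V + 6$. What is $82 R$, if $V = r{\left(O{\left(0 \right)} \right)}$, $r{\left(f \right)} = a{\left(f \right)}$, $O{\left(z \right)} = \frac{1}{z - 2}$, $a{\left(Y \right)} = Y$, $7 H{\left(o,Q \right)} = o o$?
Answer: $\frac{2419}{7} \approx 345.57$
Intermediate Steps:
$H{\left(o,Q \right)} = \frac{o^{2}}{7}$ ($H{\left(o,Q \right)} = \frac{o o}{7} = \frac{o^{2}}{7}$)
$O{\left(z \right)} = \frac{1}{-2 + z}$
$r{\left(f \right)} = f$
$V = - \frac{1}{2}$ ($V = \frac{1}{-2 + 0} = \frac{1}{-2} = - \frac{1}{2} \approx -0.5$)
$R = \frac{59}{14}$ ($R = \frac{5^{2}}{7} \left(- \frac{1}{2}\right) + 6 = \frac{1}{7} \cdot 25 \left(- \frac{1}{2}\right) + 6 = \frac{25}{7} \left(- \frac{1}{2}\right) + 6 = - \frac{25}{14} + 6 = \frac{59}{14} \approx 4.2143$)
$82 R = 82 \cdot \frac{59}{14} = \frac{2419}{7}$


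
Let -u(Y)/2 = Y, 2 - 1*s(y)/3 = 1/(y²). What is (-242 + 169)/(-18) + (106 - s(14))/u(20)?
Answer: 109733/70560 ≈ 1.5552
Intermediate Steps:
s(y) = 6 - 3/y²
u(Y) = -2*Y
(-242 + 169)/(-18) + (106 - s(14))/u(20) = (-242 + 169)/(-18) + (106 - (6 - 3/14²))/((-2*20)) = -73*(-1/18) + (106 - (6 - 3*1/196))/(-40) = 73/18 + (106 - (6 - 3/196))*(-1/40) = 73/18 + (106 - 1*1173/196)*(-1/40) = 73/18 + (106 - 1173/196)*(-1/40) = 73/18 + (19603/196)*(-1/40) = 73/18 - 19603/7840 = 109733/70560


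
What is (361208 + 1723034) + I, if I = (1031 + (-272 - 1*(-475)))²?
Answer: 3606998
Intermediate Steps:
I = 1522756 (I = (1031 + (-272 + 475))² = (1031 + 203)² = 1234² = 1522756)
(361208 + 1723034) + I = (361208 + 1723034) + 1522756 = 2084242 + 1522756 = 3606998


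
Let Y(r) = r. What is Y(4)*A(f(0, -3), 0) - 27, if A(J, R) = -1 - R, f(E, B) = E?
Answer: -31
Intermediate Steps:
Y(4)*A(f(0, -3), 0) - 27 = 4*(-1 - 1*0) - 27 = 4*(-1 + 0) - 27 = 4*(-1) - 27 = -4 - 27 = -31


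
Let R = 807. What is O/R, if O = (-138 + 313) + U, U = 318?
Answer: 493/807 ≈ 0.61090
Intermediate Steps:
O = 493 (O = (-138 + 313) + 318 = 175 + 318 = 493)
O/R = 493/807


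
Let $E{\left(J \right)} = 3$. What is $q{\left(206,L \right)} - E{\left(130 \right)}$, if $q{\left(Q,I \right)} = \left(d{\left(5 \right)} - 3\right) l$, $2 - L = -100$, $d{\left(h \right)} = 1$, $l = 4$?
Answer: $-11$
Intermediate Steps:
$L = 102$ ($L = 2 - -100 = 2 + 100 = 102$)
$q{\left(Q,I \right)} = -8$ ($q{\left(Q,I \right)} = \left(1 - 3\right) 4 = \left(-2\right) 4 = -8$)
$q{\left(206,L \right)} - E{\left(130 \right)} = -8 - 3 = -11$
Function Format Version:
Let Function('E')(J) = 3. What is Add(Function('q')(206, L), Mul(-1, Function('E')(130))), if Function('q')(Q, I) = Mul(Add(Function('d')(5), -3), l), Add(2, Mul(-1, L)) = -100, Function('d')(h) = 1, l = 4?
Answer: -11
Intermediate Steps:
L = 102 (L = Add(2, Mul(-1, -100)) = Add(2, 100) = 102)
Function('q')(Q, I) = -8 (Function('q')(Q, I) = Mul(Add(1, -3), 4) = Mul(-2, 4) = -8)
Add(Function('q')(206, L), Mul(-1, Function('E')(130))) = Add(-8, Mul(-1, 3)) = Add(-8, -3) = -11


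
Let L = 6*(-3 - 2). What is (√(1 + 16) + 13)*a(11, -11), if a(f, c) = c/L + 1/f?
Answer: 1963/330 + 151*√17/330 ≈ 7.8351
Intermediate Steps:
L = -30 (L = 6*(-5) = -30)
a(f, c) = 1/f - c/30 (a(f, c) = c/(-30) + 1/f = c*(-1/30) + 1/f = -c/30 + 1/f = 1/f - c/30)
(√(1 + 16) + 13)*a(11, -11) = (√(1 + 16) + 13)*(1/11 - 1/30*(-11)) = (√17 + 13)*(1/11 + 11/30) = (13 + √17)*(151/330) = 1963/330 + 151*√17/330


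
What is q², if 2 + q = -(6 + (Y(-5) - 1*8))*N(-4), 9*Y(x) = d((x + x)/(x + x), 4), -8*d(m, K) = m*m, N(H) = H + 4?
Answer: 4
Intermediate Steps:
N(H) = 4 + H
d(m, K) = -m²/8 (d(m, K) = -m*m/8 = -m²/8)
Y(x) = -1/72 (Y(x) = (-((x + x)/(x + x))²/8)/9 = (-((2*x)/((2*x)))²/8)/9 = (-((2*x)*(1/(2*x)))²/8)/9 = (-⅛*1²)/9 = (-⅛*1)/9 = (⅑)*(-⅛) = -1/72)
q = -2 (q = -2 - (6 + (-1/72 - 1*8))*(4 - 4) = -2 - (6 + (-1/72 - 8))*0 = -2 - (6 - 577/72)*0 = -2 - (-145)*0/72 = -2 - 1*0 = -2 + 0 = -2)
q² = (-2)² = 4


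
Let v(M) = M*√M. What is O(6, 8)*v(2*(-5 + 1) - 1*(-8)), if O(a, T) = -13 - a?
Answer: 0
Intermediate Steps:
v(M) = M^(3/2)
O(6, 8)*v(2*(-5 + 1) - 1*(-8)) = (-13 - 1*6)*(2*(-5 + 1) - 1*(-8))^(3/2) = (-13 - 6)*(2*(-4) + 8)^(3/2) = -19*(-8 + 8)^(3/2) = -19*0^(3/2) = -19*0 = 0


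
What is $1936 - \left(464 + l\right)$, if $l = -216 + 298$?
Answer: $1390$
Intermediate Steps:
$l = 82$
$1936 - \left(464 + l\right) = 1936 - \left(464 + 82\right) = 1936 - 546 = 1390$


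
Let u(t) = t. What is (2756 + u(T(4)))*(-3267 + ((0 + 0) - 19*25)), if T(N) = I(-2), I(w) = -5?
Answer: -10294242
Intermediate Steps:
T(N) = -5
(2756 + u(T(4)))*(-3267 + ((0 + 0) - 19*25)) = (2756 - 5)*(-3267 + ((0 + 0) - 19*25)) = 2751*(-3267 + (0 - 475)) = 2751*(-3267 - 475) = 2751*(-3742) = -10294242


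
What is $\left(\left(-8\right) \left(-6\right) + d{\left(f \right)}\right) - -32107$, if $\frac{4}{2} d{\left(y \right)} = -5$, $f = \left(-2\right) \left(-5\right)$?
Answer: $\frac{64305}{2} \approx 32153.0$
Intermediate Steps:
$f = 10$
$d{\left(y \right)} = - \frac{5}{2}$ ($d{\left(y \right)} = \frac{1}{2} \left(-5\right) = - \frac{5}{2}$)
$\left(\left(-8\right) \left(-6\right) + d{\left(f \right)}\right) - -32107 = \left(\left(-8\right) \left(-6\right) - \frac{5}{2}\right) - -32107 = \left(48 - \frac{5}{2}\right) + 32107 = \frac{91}{2} + 32107 = \frac{64305}{2}$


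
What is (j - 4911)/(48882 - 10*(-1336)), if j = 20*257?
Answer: 229/62242 ≈ 0.0036792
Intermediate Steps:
j = 5140
(j - 4911)/(48882 - 10*(-1336)) = (5140 - 4911)/(48882 - 10*(-1336)) = 229/(48882 + 13360) = 229/62242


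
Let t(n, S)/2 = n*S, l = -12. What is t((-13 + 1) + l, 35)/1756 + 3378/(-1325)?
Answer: -2039442/581675 ≈ -3.5062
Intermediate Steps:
t(n, S) = 2*S*n (t(n, S) = 2*(n*S) = 2*(S*n) = 2*S*n)
t((-13 + 1) + l, 35)/1756 + 3378/(-1325) = (2*35*((-13 + 1) - 12))/1756 + 3378/(-1325) = (2*35*(-12 - 12))*(1/1756) + 3378*(-1/1325) = (2*35*(-24))*(1/1756) - 3378/1325 = -1680*1/1756 - 3378/1325 = -420/439 - 3378/1325 = -2039442/581675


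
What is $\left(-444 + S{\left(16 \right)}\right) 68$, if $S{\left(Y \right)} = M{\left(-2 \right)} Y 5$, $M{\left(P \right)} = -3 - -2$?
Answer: $-35632$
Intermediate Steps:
$M{\left(P \right)} = -1$ ($M{\left(P \right)} = -3 + 2 = -1$)
$S{\left(Y \right)} = - 5 Y$ ($S{\left(Y \right)} = - Y 5 = - 5 Y$)
$\left(-444 + S{\left(16 \right)}\right) 68 = \left(-444 - 80\right) 68 = \left(-524\right) 68 = -35632$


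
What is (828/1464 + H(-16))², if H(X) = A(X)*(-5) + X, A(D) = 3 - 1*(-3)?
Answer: 30724849/14884 ≈ 2064.3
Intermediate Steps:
A(D) = 6 (A(D) = 3 + 3 = 6)
H(X) = -30 + X (H(X) = 6*(-5) + X = -30 + X)
(828/1464 + H(-16))² = (828/1464 + (-30 - 16))² = (828*(1/1464) - 46)² = (69/122 - 46)² = (-5543/122)² = 30724849/14884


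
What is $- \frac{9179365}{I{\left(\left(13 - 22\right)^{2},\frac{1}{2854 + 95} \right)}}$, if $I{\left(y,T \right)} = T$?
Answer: $-27069947385$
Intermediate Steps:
$- \frac{9179365}{I{\left(\left(13 - 22\right)^{2},\frac{1}{2854 + 95} \right)}} = - \frac{9179365}{\frac{1}{2854 + 95}} = - \frac{9179365}{\frac{1}{2949}} = - 9179365 \frac{1}{\frac{1}{2949}} = \left(-9179365\right) 2949 = -27069947385$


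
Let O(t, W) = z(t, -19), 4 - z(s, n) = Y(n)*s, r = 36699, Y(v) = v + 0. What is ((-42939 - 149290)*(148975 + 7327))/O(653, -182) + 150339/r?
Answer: -367549370021371/151823763 ≈ -2.4209e+6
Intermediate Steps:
Y(v) = v
z(s, n) = 4 - n*s
O(t, W) = 4 + 19*t (O(t, W) = 4 - 1*(-19)*t = 4 + 19*t)
((-42939 - 149290)*(148975 + 7327))/O(653, -182) + 150339/r = ((-42939 - 149290)*(148975 + 7327))/(4 + 19*653) + 150339/36699 = (-192229*156302)/(4 + 12407) + 150339*(1/36699) = -30045777158/12411 + 50113/12233 = -367549370021371/151823763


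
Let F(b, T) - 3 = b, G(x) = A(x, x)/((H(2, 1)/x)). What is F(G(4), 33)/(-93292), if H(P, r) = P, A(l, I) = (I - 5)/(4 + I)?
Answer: -11/373168 ≈ -2.9477e-5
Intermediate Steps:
A(l, I) = (-5 + I)/(4 + I)
G(x) = x*(-5 + x)/(2*(4 + x)) (G(x) = ((-5 + x)/(4 + x))/((2/x)) = ((-5 + x)/(4 + x))*(x/2) = x*(-5 + x)/(2*(4 + x)))
F(b, T) = 3 + b
F(G(4), 33)/(-93292) = (3 + (1/2)*4*(-5 + 4)/(4 + 4))/(-93292) = (3 + (1/2)*4*(-1)/8)*(-1/93292) = (3 + (1/2)*4*(1/8)*(-1))*(-1/93292) = (3 - 1/4)*(-1/93292) = (11/4)*(-1/93292) = -11/373168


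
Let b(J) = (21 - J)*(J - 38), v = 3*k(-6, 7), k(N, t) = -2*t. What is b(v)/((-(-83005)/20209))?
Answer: -20370672/16601 ≈ -1227.1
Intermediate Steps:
v = -42 (v = 3*(-2*7) = 3*(-14) = -42)
b(J) = (-38 + J)*(21 - J) (b(J) = (21 - J)*(-38 + J) = (-38 + J)*(21 - J))
b(v)/((-(-83005)/20209)) = (-798 - 1*(-42)**2 + 59*(-42))/((-(-83005)/20209)) = (-798 - 1*1764 - 2478)/((-(-83005)/20209)) = (-798 - 1764 - 2478)/((-1*(-83005/20209))) = -5040/83005/20209 = -5040*20209/83005 = -20370672/16601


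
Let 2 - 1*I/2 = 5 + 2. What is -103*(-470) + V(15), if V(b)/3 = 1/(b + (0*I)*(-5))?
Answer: 242051/5 ≈ 48410.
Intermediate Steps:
I = -10 (I = 4 - 2*(5 + 2) = 4 - 2*7 = 4 - 14 = -10)
V(b) = 3/b (V(b) = 3/(b + (0*(-10))*(-5)) = 3/(b + 0*(-5)) = 3/(b + 0) = 3/b)
-103*(-470) + V(15) = -103*(-470) + 3/15 = 48410 + 3*(1/15) = 48410 + ⅕ = 242051/5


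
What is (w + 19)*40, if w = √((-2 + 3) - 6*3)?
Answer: 760 + 40*I*√17 ≈ 760.0 + 164.92*I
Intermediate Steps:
w = I*√17 (w = √(1 - 18) = √(-17) = I*√17 ≈ 4.1231*I)
(w + 19)*40 = (I*√17 + 19)*40 = (19 + I*√17)*40 = 760 + 40*I*√17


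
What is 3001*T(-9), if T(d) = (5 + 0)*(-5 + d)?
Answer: -210070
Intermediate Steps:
T(d) = -25 + 5*d (T(d) = 5*(-5 + d) = -25 + 5*d)
3001*T(-9) = 3001*(-25 + 5*(-9)) = 3001*(-25 - 45) = 3001*(-70) = -210070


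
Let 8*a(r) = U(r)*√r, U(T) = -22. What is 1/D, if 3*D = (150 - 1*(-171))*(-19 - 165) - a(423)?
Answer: -315008/6201871817 - 44*√47/6201871817 ≈ -5.0841e-5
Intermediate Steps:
a(r) = -11*√r/4 (a(r) = (-22*√r)/8 = -11*√r/4)
D = -19688 + 11*√47/4 (D = ((150 - 1*(-171))*(-19 - 165) - (-11)*√423/4)/3 = ((150 + 171)*(-184) - (-11)*3*√47/4)/3 = (321*(-184) - (-33)*√47/4)/3 = (-59064 + 33*√47/4)/3 = -19688 + 11*√47/4 ≈ -19669.)
1/D = 1/(-19688 + 11*√47/4)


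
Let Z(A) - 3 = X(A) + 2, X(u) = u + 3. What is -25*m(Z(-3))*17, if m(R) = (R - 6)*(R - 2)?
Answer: 1275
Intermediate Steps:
X(u) = 3 + u
Z(A) = 8 + A (Z(A) = 3 + ((3 + A) + 2) = 3 + (5 + A) = 8 + A)
m(R) = (-6 + R)*(-2 + R)
-25*m(Z(-3))*17 = -25*(12 + (8 - 3)² - 8*(8 - 3))*17 = -25*(12 + 5² - 8*5)*17 = -25*(12 + 25 - 40)*17 = -25*(-3)*17 = 75*17 = 1275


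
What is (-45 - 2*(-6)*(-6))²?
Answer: 13689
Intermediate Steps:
(-45 - 2*(-6)*(-6))² = (-45 + 12*(-6))² = (-45 - 72)² = (-117)² = 13689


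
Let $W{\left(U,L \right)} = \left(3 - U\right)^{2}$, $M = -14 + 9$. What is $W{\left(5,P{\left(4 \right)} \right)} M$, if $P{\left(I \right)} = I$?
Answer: $-20$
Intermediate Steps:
$M = -5$
$W{\left(5,P{\left(4 \right)} \right)} M = \left(-3 + 5\right)^{2} \left(-5\right) = 2^{2} \left(-5\right) = 4 \left(-5\right) = -20$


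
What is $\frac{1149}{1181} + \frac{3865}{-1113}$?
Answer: $- \frac{3285728}{1314453} \approx -2.4997$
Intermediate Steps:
$\frac{1149}{1181} + \frac{3865}{-1113} = 1149 \cdot \frac{1}{1181} + 3865 \left(- \frac{1}{1113}\right) = \frac{1149}{1181} - \frac{3865}{1113} = - \frac{3285728}{1314453}$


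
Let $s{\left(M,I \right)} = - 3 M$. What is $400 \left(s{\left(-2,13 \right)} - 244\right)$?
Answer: $-95200$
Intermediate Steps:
$400 \left(s{\left(-2,13 \right)} - 244\right) = 400 \left(\left(-3\right) \left(-2\right) - 244\right) = 400 \left(6 - 244\right) = 400 \left(-238\right) = -95200$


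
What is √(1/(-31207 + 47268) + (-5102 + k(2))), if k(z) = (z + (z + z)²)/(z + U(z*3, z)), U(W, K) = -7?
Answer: I*√32925467826915/80305 ≈ 71.453*I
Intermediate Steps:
k(z) = (z + 4*z²)/(-7 + z) (k(z) = (z + (z + z)²)/(z - 7) = (z + (2*z)²)/(-7 + z) = (z + 4*z²)/(-7 + z))
√(1/(-31207 + 47268) + (-5102 + k(2))) = √(1/(-31207 + 47268) + (-5102 + 2*(1 + 4*2)/(-7 + 2))) = √(1/16061 + (-5102 + 2*(1 + 8)/(-5))) = √(1/16061 + (-5102 + 2*(-⅕)*9)) = √(1/16061 + (-5102 - 18/5)) = √(1/16061 - 25528/5) = √(-410005203/80305) = I*√32925467826915/80305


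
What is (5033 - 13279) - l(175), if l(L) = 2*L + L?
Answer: -8771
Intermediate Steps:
l(L) = 3*L
(5033 - 13279) - l(175) = (5033 - 13279) - 3*175 = -8246 - 1*525 = -8246 - 525 = -8771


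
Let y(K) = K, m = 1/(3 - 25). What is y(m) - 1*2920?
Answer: -64241/22 ≈ -2920.0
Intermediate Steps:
m = -1/22 (m = 1/(-22) = -1/22 ≈ -0.045455)
y(m) - 1*2920 = -1/22 - 1*2920 = -1/22 - 2920 = -64241/22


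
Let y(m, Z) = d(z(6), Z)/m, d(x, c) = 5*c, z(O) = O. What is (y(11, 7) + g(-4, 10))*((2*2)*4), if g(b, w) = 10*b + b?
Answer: -7184/11 ≈ -653.09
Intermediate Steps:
y(m, Z) = 5*Z/m (y(m, Z) = (5*Z)/m = 5*Z/m)
g(b, w) = 11*b
(y(11, 7) + g(-4, 10))*((2*2)*4) = (5*7/11 + 11*(-4))*((2*2)*4) = (5*7*(1/11) - 44)*(4*4) = (35/11 - 44)*16 = -449/11*16 = -7184/11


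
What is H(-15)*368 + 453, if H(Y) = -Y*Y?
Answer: -82347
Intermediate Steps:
H(Y) = -Y²
H(-15)*368 + 453 = -1*(-15)²*368 + 453 = -1*225*368 + 453 = -225*368 + 453 = -82800 + 453 = -82347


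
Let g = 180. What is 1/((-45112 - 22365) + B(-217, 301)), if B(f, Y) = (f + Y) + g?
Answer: -1/67213 ≈ -1.4878e-5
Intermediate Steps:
B(f, Y) = 180 + Y + f (B(f, Y) = (f + Y) + 180 = (Y + f) + 180 = 180 + Y + f)
1/((-45112 - 22365) + B(-217, 301)) = 1/((-45112 - 22365) + (180 + 301 - 217)) = 1/(-67477 + 264) = 1/(-67213) = -1/67213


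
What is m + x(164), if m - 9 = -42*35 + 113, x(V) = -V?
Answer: -1512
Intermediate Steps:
m = -1348 (m = 9 + (-42*35 + 113) = 9 + (-1470 + 113) = 9 - 1357 = -1348)
m + x(164) = -1348 - 1*164 = -1348 - 164 = -1512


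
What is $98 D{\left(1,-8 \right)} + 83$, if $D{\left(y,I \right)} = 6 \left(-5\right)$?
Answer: $-2857$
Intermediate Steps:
$D{\left(y,I \right)} = -30$
$98 D{\left(1,-8 \right)} + 83 = 98 \left(-30\right) + 83 = -2940 + 83 = -2857$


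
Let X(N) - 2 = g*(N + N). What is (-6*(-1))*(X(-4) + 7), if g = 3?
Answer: -90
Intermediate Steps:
X(N) = 2 + 6*N (X(N) = 2 + 3*(N + N) = 2 + 3*(2*N) = 2 + 6*N)
(-6*(-1))*(X(-4) + 7) = (-6*(-1))*((2 + 6*(-4)) + 7) = (-2*(-3))*((2 - 24) + 7) = 6*(-22 + 7) = 6*(-15) = -90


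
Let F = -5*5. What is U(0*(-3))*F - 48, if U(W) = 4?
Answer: -148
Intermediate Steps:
F = -25
U(0*(-3))*F - 48 = 4*(-25) - 48 = -100 - 48 = -148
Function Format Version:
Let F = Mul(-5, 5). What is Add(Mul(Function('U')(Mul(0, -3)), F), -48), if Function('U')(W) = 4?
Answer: -148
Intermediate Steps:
F = -25
Add(Mul(Function('U')(Mul(0, -3)), F), -48) = Add(Mul(4, -25), -48) = Add(-100, -48) = -148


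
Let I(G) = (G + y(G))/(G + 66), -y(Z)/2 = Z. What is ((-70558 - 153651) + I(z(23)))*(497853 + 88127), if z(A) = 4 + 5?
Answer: -656910300688/5 ≈ -1.3138e+11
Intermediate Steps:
y(Z) = -2*Z
z(A) = 9
I(G) = -G/(66 + G) (I(G) = (G - 2*G)/(G + 66) = (-G)/(66 + G) = -G/(66 + G))
((-70558 - 153651) + I(z(23)))*(497853 + 88127) = ((-70558 - 153651) - 1*9/(66 + 9))*(497853 + 88127) = (-224209 - 1*9/75)*585980 = (-224209 - 1*9*1/75)*585980 = (-224209 - 3/25)*585980 = -5605228/25*585980 = -656910300688/5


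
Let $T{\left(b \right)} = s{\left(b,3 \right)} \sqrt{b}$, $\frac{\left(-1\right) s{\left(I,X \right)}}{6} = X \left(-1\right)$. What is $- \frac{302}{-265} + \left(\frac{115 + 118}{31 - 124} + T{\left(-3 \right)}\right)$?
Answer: $- \frac{33659}{24645} + 18 i \sqrt{3} \approx -1.3658 + 31.177 i$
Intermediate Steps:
$s{\left(I,X \right)} = 6 X$ ($s{\left(I,X \right)} = - 6 X \left(-1\right) = - 6 \left(- X\right) = 6 X$)
$T{\left(b \right)} = 18 \sqrt{b}$ ($T{\left(b \right)} = 6 \cdot 3 \sqrt{b} = 18 \sqrt{b}$)
$- \frac{302}{-265} + \left(\frac{115 + 118}{31 - 124} + T{\left(-3 \right)}\right) = - \frac{302}{-265} + \left(\frac{115 + 118}{31 - 124} + 18 \sqrt{-3}\right) = \left(-302\right) \left(- \frac{1}{265}\right) + \left(\frac{233}{-93} + 18 i \sqrt{3}\right) = \frac{302}{265} + \left(233 \left(- \frac{1}{93}\right) + 18 i \sqrt{3}\right) = \frac{302}{265} - \left(\frac{233}{93} - 18 i \sqrt{3}\right) = - \frac{33659}{24645} + 18 i \sqrt{3}$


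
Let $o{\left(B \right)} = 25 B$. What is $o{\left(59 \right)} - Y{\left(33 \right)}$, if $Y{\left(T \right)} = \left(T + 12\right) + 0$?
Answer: $1430$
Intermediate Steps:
$Y{\left(T \right)} = 12 + T$ ($Y{\left(T \right)} = \left(12 + T\right) + 0 = 12 + T$)
$o{\left(59 \right)} - Y{\left(33 \right)} = 25 \cdot 59 - \left(12 + 33\right) = 1475 - 45 = 1430$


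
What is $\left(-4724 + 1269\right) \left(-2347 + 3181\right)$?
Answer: $-2881470$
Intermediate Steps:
$\left(-4724 + 1269\right) \left(-2347 + 3181\right) = \left(-3455\right) 834 = -2881470$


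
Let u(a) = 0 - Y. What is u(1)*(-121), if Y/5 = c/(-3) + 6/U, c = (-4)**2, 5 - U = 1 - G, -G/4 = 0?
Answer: -13915/6 ≈ -2319.2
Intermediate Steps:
G = 0 (G = -4*0 = 0)
U = 4 (U = 5 - (1 - 1*0) = 5 - (1 + 0) = 5 - 1*1 = 5 - 1 = 4)
c = 16
Y = -115/6 (Y = 5*(16/(-3) + 6/4) = 5*(16*(-1/3) + 6*(1/4)) = 5*(-16/3 + 3/2) = 5*(-23/6) = -115/6 ≈ -19.167)
u(a) = 115/6 (u(a) = 0 - 1*(-115/6) = 0 + 115/6 = 115/6)
u(1)*(-121) = (115/6)*(-121) = -13915/6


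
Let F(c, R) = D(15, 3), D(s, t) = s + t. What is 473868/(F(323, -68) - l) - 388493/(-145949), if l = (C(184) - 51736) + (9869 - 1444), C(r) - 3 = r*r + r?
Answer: 36384053365/677641207 ≈ 53.692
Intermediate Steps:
C(r) = 3 + r + r**2 (C(r) = 3 + (r*r + r) = 3 + (r**2 + r) = 3 + (r + r**2) = 3 + r + r**2)
F(c, R) = 18 (F(c, R) = 15 + 3 = 18)
l = -9268 (l = ((3 + 184 + 184**2) - 51736) + (9869 - 1444) = ((3 + 184 + 33856) - 51736) + 8425 = (34043 - 51736) + 8425 = -17693 + 8425 = -9268)
473868/(F(323, -68) - l) - 388493/(-145949) = 473868/(18 - 1*(-9268)) - 388493/(-145949) = 473868/(18 + 9268) - 388493*(-1/145949) = 473868/9286 + 388493/145949 = 473868*(1/9286) + 388493/145949 = 236934/4643 + 388493/145949 = 36384053365/677641207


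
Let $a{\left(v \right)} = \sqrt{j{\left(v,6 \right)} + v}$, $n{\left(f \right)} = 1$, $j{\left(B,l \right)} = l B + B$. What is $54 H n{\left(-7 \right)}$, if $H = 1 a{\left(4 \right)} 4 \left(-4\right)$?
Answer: $- 3456 \sqrt{2} \approx -4887.5$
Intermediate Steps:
$j{\left(B,l \right)} = B + B l$ ($j{\left(B,l \right)} = B l + B = B + B l$)
$a{\left(v \right)} = 2 \sqrt{2} \sqrt{v}$ ($a{\left(v \right)} = \sqrt{v \left(1 + 6\right) + v} = \sqrt{v 7 + v} = \sqrt{7 v + v} = \sqrt{8 v} = 2 \sqrt{2} \sqrt{v}$)
$H = - 64 \sqrt{2}$ ($H = 1 \cdot 2 \sqrt{2} \sqrt{4} \cdot 4 \left(-4\right) = 1 \cdot 2 \sqrt{2} \cdot 2 \cdot 4 \left(-4\right) = 1 \cdot 4 \sqrt{2} \cdot 4 \left(-4\right) = 4 \sqrt{2} \cdot 4 \left(-4\right) = 16 \sqrt{2} \left(-4\right) = - 64 \sqrt{2} \approx -90.51$)
$54 H n{\left(-7 \right)} = 54 \left(- 64 \sqrt{2}\right) 1 = - 3456 \sqrt{2} \cdot 1 = - 3456 \sqrt{2}$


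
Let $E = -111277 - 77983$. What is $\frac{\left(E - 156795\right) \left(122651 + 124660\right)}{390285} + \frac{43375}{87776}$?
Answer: $- \frac{166936327689169}{761281248} \approx -2.1928 \cdot 10^{5}$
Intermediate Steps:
$E = -189260$ ($E = -111277 - 77983 = -189260$)
$\frac{\left(E - 156795\right) \left(122651 + 124660\right)}{390285} + \frac{43375}{87776} = \frac{\left(-189260 - 156795\right) \left(122651 + 124660\right)}{390285} + \frac{43375}{87776} = \left(-346055\right) 247311 \cdot \frac{1}{390285} + 43375 \cdot \frac{1}{87776} = \left(-85583208105\right) \frac{1}{390285} + \frac{43375}{87776} = - \frac{1901849069}{8673} + \frac{43375}{87776} = - \frac{166936327689169}{761281248}$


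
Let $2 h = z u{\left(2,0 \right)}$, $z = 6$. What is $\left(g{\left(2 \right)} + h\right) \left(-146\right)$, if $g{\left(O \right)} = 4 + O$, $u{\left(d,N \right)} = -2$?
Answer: $0$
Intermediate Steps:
$h = -6$ ($h = \frac{6 \left(-2\right)}{2} = \frac{1}{2} \left(-12\right) = -6$)
$\left(g{\left(2 \right)} + h\right) \left(-146\right) = \left(\left(4 + 2\right) - 6\right) \left(-146\right) = \left(6 - 6\right) \left(-146\right) = 0 \left(-146\right) = 0$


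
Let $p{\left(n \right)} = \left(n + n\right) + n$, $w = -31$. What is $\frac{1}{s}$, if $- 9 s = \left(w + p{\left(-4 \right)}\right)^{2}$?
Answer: $- \frac{9}{1849} \approx -0.0048675$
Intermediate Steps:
$p{\left(n \right)} = 3 n$ ($p{\left(n \right)} = 2 n + n = 3 n$)
$s = - \frac{1849}{9}$ ($s = - \frac{\left(-31 + 3 \left(-4\right)\right)^{2}}{9} = - \frac{\left(-31 - 12\right)^{2}}{9} = - \frac{\left(-43\right)^{2}}{9} = \left(- \frac{1}{9}\right) 1849 = - \frac{1849}{9} \approx -205.44$)
$\frac{1}{s} = \frac{1}{- \frac{1849}{9}} = - \frac{9}{1849}$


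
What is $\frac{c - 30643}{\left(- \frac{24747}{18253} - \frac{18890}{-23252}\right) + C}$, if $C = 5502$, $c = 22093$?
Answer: $- \frac{1814390181900}{1167460688719} \approx -1.5541$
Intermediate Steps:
$\frac{c - 30643}{\left(- \frac{24747}{18253} - \frac{18890}{-23252}\right) + C} = \frac{22093 - 30643}{\left(- \frac{24747}{18253} - \frac{18890}{-23252}\right) + 5502} = - \frac{8550}{\left(\left(-24747\right) \frac{1}{18253} - - \frac{9445}{11626}\right) + 5502} = - \frac{8550}{\left(- \frac{24747}{18253} + \frac{9445}{11626}\right) + 5502} = - \frac{8550}{- \frac{115309037}{212209378} + 5502} = - \frac{8550}{\frac{1167460688719}{212209378}} = \left(-8550\right) \frac{212209378}{1167460688719} = - \frac{1814390181900}{1167460688719}$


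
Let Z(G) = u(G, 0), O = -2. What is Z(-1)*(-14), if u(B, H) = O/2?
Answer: 14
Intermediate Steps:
u(B, H) = -1 (u(B, H) = -2/2 = -2*½ = -1)
Z(G) = -1
Z(-1)*(-14) = -1*(-14) = 14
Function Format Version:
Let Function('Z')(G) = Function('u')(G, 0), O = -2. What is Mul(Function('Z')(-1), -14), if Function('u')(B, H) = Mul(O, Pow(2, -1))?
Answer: 14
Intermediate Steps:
Function('u')(B, H) = -1 (Function('u')(B, H) = Mul(-2, Pow(2, -1)) = Mul(-2, Rational(1, 2)) = -1)
Function('Z')(G) = -1
Mul(Function('Z')(-1), -14) = Mul(-1, -14) = 14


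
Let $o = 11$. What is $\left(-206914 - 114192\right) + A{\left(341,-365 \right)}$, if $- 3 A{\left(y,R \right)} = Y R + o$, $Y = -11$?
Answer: $-322448$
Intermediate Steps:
$A{\left(y,R \right)} = - \frac{11}{3} + \frac{11 R}{3}$ ($A{\left(y,R \right)} = - \frac{- 11 R + 11}{3} = - \frac{11 - 11 R}{3} = - \frac{11}{3} + \frac{11 R}{3}$)
$\left(-206914 - 114192\right) + A{\left(341,-365 \right)} = \left(-206914 - 114192\right) + \left(- \frac{11}{3} + \frac{11}{3} \left(-365\right)\right) = -321106 - 1342 = -322448$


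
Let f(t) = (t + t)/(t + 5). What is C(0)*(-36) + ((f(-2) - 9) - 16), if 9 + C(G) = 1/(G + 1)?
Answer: 785/3 ≈ 261.67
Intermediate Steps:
f(t) = 2*t/(5 + t) (f(t) = (2*t)/(5 + t) = 2*t/(5 + t))
C(G) = -9 + 1/(1 + G) (C(G) = -9 + 1/(G + 1) = -9 + 1/(1 + G))
C(0)*(-36) + ((f(-2) - 9) - 16) = ((-8 - 9*0)/(1 + 0))*(-36) + ((2*(-2)/(5 - 2) - 9) - 16) = ((-8 + 0)/1)*(-36) + ((2*(-2)/3 - 9) - 16) = (1*(-8))*(-36) + ((2*(-2)*(1/3) - 9) - 16) = -8*(-36) + ((-4/3 - 9) - 16) = 288 + (-31/3 - 16) = 288 - 79/3 = 785/3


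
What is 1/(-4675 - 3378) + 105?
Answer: 845564/8053 ≈ 105.00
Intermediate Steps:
1/(-4675 - 3378) + 105 = 1/(-8053) + 105 = -1/8053 + 105 = 845564/8053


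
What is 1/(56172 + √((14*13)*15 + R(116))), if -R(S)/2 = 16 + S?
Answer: 9362/525881853 - √274/1051763706 ≈ 1.7787e-5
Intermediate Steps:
R(S) = -32 - 2*S (R(S) = -2*(16 + S) = -32 - 2*S)
1/(56172 + √((14*13)*15 + R(116))) = 1/(56172 + √((14*13)*15 + (-32 - 2*116))) = 1/(56172 + √(182*15 + (-32 - 232))) = 1/(56172 + √(2730 - 264)) = 1/(56172 + √2466) = 1/(56172 + 3*√274)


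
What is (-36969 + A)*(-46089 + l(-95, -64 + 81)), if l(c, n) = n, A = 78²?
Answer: 1422933720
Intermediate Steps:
A = 6084
(-36969 + A)*(-46089 + l(-95, -64 + 81)) = (-36969 + 6084)*(-46089 + (-64 + 81)) = -30885*(-46089 + 17) = -30885*(-46072) = 1422933720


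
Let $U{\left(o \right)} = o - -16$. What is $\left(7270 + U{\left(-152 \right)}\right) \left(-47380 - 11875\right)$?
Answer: $-422725170$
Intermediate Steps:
$U{\left(o \right)} = 16 + o$ ($U{\left(o \right)} = o + 16 = 16 + o$)
$\left(7270 + U{\left(-152 \right)}\right) \left(-47380 - 11875\right) = \left(7270 + \left(16 - 152\right)\right) \left(-47380 - 11875\right) = \left(7270 - 136\right) \left(-59255\right) = 7134 \left(-59255\right) = -422725170$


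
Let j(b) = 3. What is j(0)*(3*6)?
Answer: 54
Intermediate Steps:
j(0)*(3*6) = 3*(3*6) = 3*18 = 54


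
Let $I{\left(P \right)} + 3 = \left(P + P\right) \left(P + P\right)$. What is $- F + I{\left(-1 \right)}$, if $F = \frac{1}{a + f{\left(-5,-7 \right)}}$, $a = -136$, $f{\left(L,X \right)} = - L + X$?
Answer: $\frac{139}{138} \approx 1.0072$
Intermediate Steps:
$f{\left(L,X \right)} = X - L$
$I{\left(P \right)} = -3 + 4 P^{2}$ ($I{\left(P \right)} = -3 + \left(P + P\right) \left(P + P\right) = -3 + 2 P 2 P = -3 + 4 P^{2}$)
$F = - \frac{1}{138}$ ($F = \frac{1}{-136 - 2} = \frac{1}{-138} = - \frac{1}{138} \approx -0.0072464$)
$- F + I{\left(-1 \right)} = \left(-1\right) \left(- \frac{1}{138}\right) - \left(3 - 4 \left(-1\right)^{2}\right) = \frac{1}{138} + \left(-3 + 4 \cdot 1\right) = \frac{1}{138} + \left(-3 + 4\right) = \frac{1}{138} + 1 = \frac{139}{138}$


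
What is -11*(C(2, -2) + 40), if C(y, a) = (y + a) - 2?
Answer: -418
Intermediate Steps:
C(y, a) = -2 + a + y (C(y, a) = (a + y) - 2 = -2 + a + y)
-11*(C(2, -2) + 40) = -11*((-2 - 2 + 2) + 40) = -11*(-2 + 40) = -11*38 = -418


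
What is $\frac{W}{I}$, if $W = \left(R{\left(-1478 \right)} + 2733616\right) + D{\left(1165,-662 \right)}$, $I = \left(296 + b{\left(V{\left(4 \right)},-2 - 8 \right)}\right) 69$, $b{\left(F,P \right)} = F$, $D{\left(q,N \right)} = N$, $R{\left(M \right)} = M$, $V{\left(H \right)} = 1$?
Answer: $\frac{82772}{621} \approx 133.29$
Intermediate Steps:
$I = 20493$ ($I = \left(296 + 1\right) 69 = 297 \cdot 69 = 20493$)
$W = 2731476$ ($W = \left(-1478 + 2733616\right) - 662 = 2732138 - 662 = 2731476$)
$\frac{W}{I} = \frac{2731476}{20493} = 2731476 \cdot \frac{1}{20493} = \frac{82772}{621}$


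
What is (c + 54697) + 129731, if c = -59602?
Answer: 124826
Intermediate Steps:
(c + 54697) + 129731 = (-59602 + 54697) + 129731 = -4905 + 129731 = 124826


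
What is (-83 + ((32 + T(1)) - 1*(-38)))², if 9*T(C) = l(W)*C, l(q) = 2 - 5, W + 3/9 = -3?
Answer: 1600/9 ≈ 177.78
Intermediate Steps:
W = -10/3 (W = -⅓ - 3 = -10/3 ≈ -3.3333)
l(q) = -3
T(C) = -C/3 (T(C) = (-3*C)/9 = -C/3)
(-83 + ((32 + T(1)) - 1*(-38)))² = (-83 + ((32 - ⅓*1) - 1*(-38)))² = (-83 + ((32 - ⅓) + 38))² = (-83 + (95/3 + 38))² = (-83 + 209/3)² = (-40/3)² = 1600/9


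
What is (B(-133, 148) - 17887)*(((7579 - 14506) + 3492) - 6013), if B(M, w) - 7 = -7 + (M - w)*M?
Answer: -184103728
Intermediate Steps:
B(M, w) = M*(M - w) (B(M, w) = 7 + (-7 + (M - w)*M) = 7 + (-7 + M*(M - w)) = M*(M - w))
(B(-133, 148) - 17887)*(((7579 - 14506) + 3492) - 6013) = (-133*(-133 - 1*148) - 17887)*(((7579 - 14506) + 3492) - 6013) = (-133*(-133 - 148) - 17887)*((-6927 + 3492) - 6013) = (-133*(-281) - 17887)*(-3435 - 6013) = (37373 - 17887)*(-9448) = 19486*(-9448) = -184103728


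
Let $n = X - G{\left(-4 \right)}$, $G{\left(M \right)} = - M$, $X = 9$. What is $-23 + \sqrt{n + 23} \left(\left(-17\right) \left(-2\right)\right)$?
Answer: $-23 + 68 \sqrt{7} \approx 156.91$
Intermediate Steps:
$n = 5$ ($n = 9 - \left(-1\right) \left(-4\right) = 9 - 4 = 5$)
$-23 + \sqrt{n + 23} \left(\left(-17\right) \left(-2\right)\right) = -23 + \sqrt{5 + 23} \left(\left(-17\right) \left(-2\right)\right) = -23 + \sqrt{28} \cdot 34 = -23 + 2 \sqrt{7} \cdot 34 = -23 + 68 \sqrt{7}$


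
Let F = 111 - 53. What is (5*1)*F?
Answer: 290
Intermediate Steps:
F = 58
(5*1)*F = (5*1)*58 = 5*58 = 290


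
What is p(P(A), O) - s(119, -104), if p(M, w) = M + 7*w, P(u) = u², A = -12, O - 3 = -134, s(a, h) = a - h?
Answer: -996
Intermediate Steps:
O = -131 (O = 3 - 134 = -131)
p(P(A), O) - s(119, -104) = ((-12)² + 7*(-131)) - (119 - 1*(-104)) = (144 - 917) - (119 + 104) = -773 - 1*223 = -773 - 223 = -996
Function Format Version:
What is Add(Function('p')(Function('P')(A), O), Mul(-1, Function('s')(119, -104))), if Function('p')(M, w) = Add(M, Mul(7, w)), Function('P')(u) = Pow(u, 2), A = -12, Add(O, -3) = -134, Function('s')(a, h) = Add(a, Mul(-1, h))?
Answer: -996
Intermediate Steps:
O = -131 (O = Add(3, -134) = -131)
Add(Function('p')(Function('P')(A), O), Mul(-1, Function('s')(119, -104))) = Add(Add(Pow(-12, 2), Mul(7, -131)), Mul(-1, Add(119, Mul(-1, -104)))) = Add(Add(144, -917), Mul(-1, Add(119, 104))) = Add(-773, Mul(-1, 223)) = Add(-773, -223) = -996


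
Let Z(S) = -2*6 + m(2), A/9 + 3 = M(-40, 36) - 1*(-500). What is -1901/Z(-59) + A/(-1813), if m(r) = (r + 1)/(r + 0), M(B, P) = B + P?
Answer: 971407/5439 ≈ 178.60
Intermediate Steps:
A = 4437 (A = -27 + 9*((-40 + 36) - 1*(-500)) = -27 + 9*(-4 + 500) = -27 + 9*496 = -27 + 4464 = 4437)
m(r) = (1 + r)/r
Z(S) = -21/2 (Z(S) = -2*6 + (1 + 2)/2 = -12 + (1/2)*3 = -12 + 3/2 = -21/2)
-1901/Z(-59) + A/(-1813) = -1901/(-21/2) + 4437/(-1813) = -1901*(-2/21) + 4437*(-1/1813) = 3802/21 - 4437/1813 = 971407/5439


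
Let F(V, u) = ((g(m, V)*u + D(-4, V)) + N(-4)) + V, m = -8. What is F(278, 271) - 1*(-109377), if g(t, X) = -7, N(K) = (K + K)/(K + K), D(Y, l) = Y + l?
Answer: 108033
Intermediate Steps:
N(K) = 1 (N(K) = (2*K)/((2*K)) = (2*K)*(1/(2*K)) = 1)
F(V, u) = -3 - 7*u + 2*V (F(V, u) = ((-7*u + (-4 + V)) + 1) + V = ((-4 + V - 7*u) + 1) + V = (-3 + V - 7*u) + V = -3 - 7*u + 2*V)
F(278, 271) - 1*(-109377) = (-3 - 7*271 + 2*278) - 1*(-109377) = (-3 - 1897 + 556) + 109377 = -1344 + 109377 = 108033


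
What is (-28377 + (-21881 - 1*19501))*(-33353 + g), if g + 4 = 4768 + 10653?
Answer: 1251197424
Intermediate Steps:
g = 15417 (g = -4 + (4768 + 10653) = -4 + 15421 = 15417)
(-28377 + (-21881 - 1*19501))*(-33353 + g) = (-28377 + (-21881 - 1*19501))*(-33353 + 15417) = (-28377 + (-21881 - 19501))*(-17936) = (-28377 - 41382)*(-17936) = -69759*(-17936) = 1251197424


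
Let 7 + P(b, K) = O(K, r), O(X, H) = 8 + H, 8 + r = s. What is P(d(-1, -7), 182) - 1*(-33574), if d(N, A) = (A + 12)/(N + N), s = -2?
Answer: 33565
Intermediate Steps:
r = -10 (r = -8 - 2 = -10)
d(N, A) = (12 + A)/(2*N) (d(N, A) = (12 + A)/((2*N)) = (12 + A)*(1/(2*N)) = (12 + A)/(2*N))
P(b, K) = -9 (P(b, K) = -7 + (8 - 10) = -7 - 2 = -9)
P(d(-1, -7), 182) - 1*(-33574) = -9 - 1*(-33574) = -9 + 33574 = 33565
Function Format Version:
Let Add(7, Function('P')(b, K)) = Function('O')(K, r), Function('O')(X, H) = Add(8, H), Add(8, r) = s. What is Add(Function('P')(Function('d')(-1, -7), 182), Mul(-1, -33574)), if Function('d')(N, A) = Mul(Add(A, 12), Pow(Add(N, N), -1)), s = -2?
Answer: 33565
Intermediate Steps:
r = -10 (r = Add(-8, -2) = -10)
Function('d')(N, A) = Mul(Rational(1, 2), Pow(N, -1), Add(12, A)) (Function('d')(N, A) = Mul(Add(12, A), Pow(Mul(2, N), -1)) = Mul(Add(12, A), Mul(Rational(1, 2), Pow(N, -1))) = Mul(Rational(1, 2), Pow(N, -1), Add(12, A)))
Function('P')(b, K) = -9 (Function('P')(b, K) = Add(-7, Add(8, -10)) = Add(-7, -2) = -9)
Add(Function('P')(Function('d')(-1, -7), 182), Mul(-1, -33574)) = Add(-9, Mul(-1, -33574)) = Add(-9, 33574) = 33565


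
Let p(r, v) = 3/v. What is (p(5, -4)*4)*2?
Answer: -6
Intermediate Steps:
(p(5, -4)*4)*2 = ((3/(-4))*4)*2 = ((3*(-¼))*4)*2 = -¾*4*2 = -3*2 = -6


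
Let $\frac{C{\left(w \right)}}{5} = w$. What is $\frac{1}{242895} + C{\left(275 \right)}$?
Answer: $\frac{333980626}{242895} \approx 1375.0$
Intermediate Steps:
$C{\left(w \right)} = 5 w$
$\frac{1}{242895} + C{\left(275 \right)} = \frac{1}{242895} + 5 \cdot 275 = \frac{1}{242895} + 1375 = \frac{333980626}{242895}$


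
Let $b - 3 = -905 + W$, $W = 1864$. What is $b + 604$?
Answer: $1566$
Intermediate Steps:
$b = 962$ ($b = 3 + \left(-905 + 1864\right) = 3 + 959 = 962$)
$b + 604 = 962 + 604 = 1566$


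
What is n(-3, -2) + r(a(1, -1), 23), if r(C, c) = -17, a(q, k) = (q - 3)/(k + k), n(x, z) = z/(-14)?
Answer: -118/7 ≈ -16.857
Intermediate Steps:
n(x, z) = -z/14 (n(x, z) = z*(-1/14) = -z/14)
a(q, k) = (-3 + q)/(2*k) (a(q, k) = (-3 + q)/((2*k)) = (-3 + q)*(1/(2*k)) = (-3 + q)/(2*k))
n(-3, -2) + r(a(1, -1), 23) = -1/14*(-2) - 17 = ⅐ - 17 = -118/7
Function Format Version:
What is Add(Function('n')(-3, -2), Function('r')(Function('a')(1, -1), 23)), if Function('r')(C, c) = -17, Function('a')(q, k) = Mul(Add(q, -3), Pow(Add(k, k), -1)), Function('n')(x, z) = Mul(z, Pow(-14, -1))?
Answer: Rational(-118, 7) ≈ -16.857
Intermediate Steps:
Function('n')(x, z) = Mul(Rational(-1, 14), z) (Function('n')(x, z) = Mul(z, Rational(-1, 14)) = Mul(Rational(-1, 14), z))
Function('a')(q, k) = Mul(Rational(1, 2), Pow(k, -1), Add(-3, q)) (Function('a')(q, k) = Mul(Add(-3, q), Pow(Mul(2, k), -1)) = Mul(Add(-3, q), Mul(Rational(1, 2), Pow(k, -1))) = Mul(Rational(1, 2), Pow(k, -1), Add(-3, q)))
Add(Function('n')(-3, -2), Function('r')(Function('a')(1, -1), 23)) = Add(Mul(Rational(-1, 14), -2), -17) = Add(Rational(1, 7), -17) = Rational(-118, 7)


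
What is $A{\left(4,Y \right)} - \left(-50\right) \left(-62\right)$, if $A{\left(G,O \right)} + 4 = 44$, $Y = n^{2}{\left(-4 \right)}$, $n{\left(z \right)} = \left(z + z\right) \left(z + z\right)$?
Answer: $-3060$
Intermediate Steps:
$n{\left(z \right)} = 4 z^{2}$ ($n{\left(z \right)} = 2 z 2 z = 4 z^{2}$)
$Y = 4096$ ($Y = \left(4 \left(-4\right)^{2}\right)^{2} = \left(4 \cdot 16\right)^{2} = 64^{2} = 4096$)
$A{\left(G,O \right)} = 40$ ($A{\left(G,O \right)} = -4 + 44 = 40$)
$A{\left(4,Y \right)} - \left(-50\right) \left(-62\right) = 40 - \left(-50\right) \left(-62\right) = 40 - 3100 = -3060$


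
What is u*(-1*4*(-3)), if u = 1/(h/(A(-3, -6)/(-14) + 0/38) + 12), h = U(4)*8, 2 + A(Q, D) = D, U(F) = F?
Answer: 3/17 ≈ 0.17647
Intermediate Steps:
A(Q, D) = -2 + D
h = 32 (h = 4*8 = 32)
u = 1/68 (u = 1/(32/((-2 - 6)/(-14) + 0/38) + 12) = 1/(32/(-8*(-1/14) + 0*(1/38)) + 12) = 1/(32/(4/7 + 0) + 12) = 1/(32/(4/7) + 12) = 1/(32*(7/4) + 12) = 1/(56 + 12) = 1/68 ≈ 0.014706)
u*(-1*4*(-3)) = (-1*4*(-3))/68 = (-4*(-3))/68 = (1/68)*12 = 3/17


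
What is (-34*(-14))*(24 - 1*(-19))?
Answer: 20468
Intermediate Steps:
(-34*(-14))*(24 - 1*(-19)) = 476*(24 + 19) = 476*43 = 20468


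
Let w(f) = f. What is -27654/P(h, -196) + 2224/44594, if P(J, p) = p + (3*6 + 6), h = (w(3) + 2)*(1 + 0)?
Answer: 308396251/1917542 ≈ 160.83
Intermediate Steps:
h = 5 (h = (3 + 2)*(1 + 0) = 5*1 = 5)
P(J, p) = 24 + p (P(J, p) = p + (18 + 6) = p + 24 = 24 + p)
-27654/P(h, -196) + 2224/44594 = -27654/(24 - 196) + 2224/44594 = -27654/(-172) + 2224*(1/44594) = -27654*(-1/172) + 1112/22297 = 13827/86 + 1112/22297 = 308396251/1917542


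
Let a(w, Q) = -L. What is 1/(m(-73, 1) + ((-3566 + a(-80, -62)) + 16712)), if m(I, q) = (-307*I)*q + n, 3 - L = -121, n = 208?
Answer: 1/35641 ≈ 2.8058e-5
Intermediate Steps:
L = 124 (L = 3 - 1*(-121) = 3 + 121 = 124)
m(I, q) = 208 - 307*I*q (m(I, q) = (-307*I)*q + 208 = -307*I*q + 208 = 208 - 307*I*q)
a(w, Q) = -124 (a(w, Q) = -1*124 = -124)
1/(m(-73, 1) + ((-3566 + a(-80, -62)) + 16712)) = 1/((208 - 307*(-73)*1) + ((-3566 - 124) + 16712)) = 1/((208 + 22411) + (-3690 + 16712)) = 1/(22619 + 13022) = 1/35641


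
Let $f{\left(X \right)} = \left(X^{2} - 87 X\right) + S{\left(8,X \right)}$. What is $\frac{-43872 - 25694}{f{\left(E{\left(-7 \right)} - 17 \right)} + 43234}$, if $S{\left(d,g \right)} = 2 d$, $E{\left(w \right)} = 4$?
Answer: $- \frac{34783}{22275} \approx -1.5615$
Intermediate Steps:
$f{\left(X \right)} = 16 + X^{2} - 87 X$ ($f{\left(X \right)} = \left(X^{2} - 87 X\right) + 2 \cdot 8 = \left(X^{2} - 87 X\right) + 16 = 16 + X^{2} - 87 X$)
$\frac{-43872 - 25694}{f{\left(E{\left(-7 \right)} - 17 \right)} + 43234} = \frac{-43872 - 25694}{\left(16 + \left(4 - 17\right)^{2} - 87 \left(4 - 17\right)\right) + 43234} = - \frac{69566}{\left(16 + \left(4 - 17\right)^{2} - 87 \left(4 - 17\right)\right) + 43234} = - \frac{69566}{\left(16 + \left(-13\right)^{2} - -1131\right) + 43234} = - \frac{69566}{\left(16 + 169 + 1131\right) + 43234} = - \frac{69566}{1316 + 43234} = - \frac{69566}{44550} = \left(-69566\right) \frac{1}{44550} = - \frac{34783}{22275}$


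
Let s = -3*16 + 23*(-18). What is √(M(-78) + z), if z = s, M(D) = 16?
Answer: I*√446 ≈ 21.119*I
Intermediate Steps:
s = -462 (s = -48 - 414 = -462)
z = -462
√(M(-78) + z) = √(16 - 462) = √(-446) = I*√446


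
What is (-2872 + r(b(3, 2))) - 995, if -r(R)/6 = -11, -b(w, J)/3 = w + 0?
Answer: -3801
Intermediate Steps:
b(w, J) = -3*w (b(w, J) = -3*(w + 0) = -3*w)
r(R) = 66 (r(R) = -6*(-11) = 66)
(-2872 + r(b(3, 2))) - 995 = (-2872 + 66) - 995 = -2806 - 995 = -3801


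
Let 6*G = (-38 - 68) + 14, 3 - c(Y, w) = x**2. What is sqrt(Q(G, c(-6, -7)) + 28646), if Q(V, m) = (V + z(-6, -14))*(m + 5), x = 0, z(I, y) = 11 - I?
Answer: sqrt(257934)/3 ≈ 169.29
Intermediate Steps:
c(Y, w) = 3 (c(Y, w) = 3 - 1*0**2 = 3 - 1*0 = 3 + 0 = 3)
G = -46/3 (G = ((-38 - 68) + 14)/6 = (-106 + 14)/6 = (1/6)*(-92) = -46/3 ≈ -15.333)
Q(V, m) = (5 + m)*(17 + V) (Q(V, m) = (V + (11 - 1*(-6)))*(m + 5) = (V + (11 + 6))*(5 + m) = (V + 17)*(5 + m) = (17 + V)*(5 + m) = (5 + m)*(17 + V))
sqrt(Q(G, c(-6, -7)) + 28646) = sqrt((85 + 5*(-46/3) + 17*3 - 46/3*3) + 28646) = sqrt((85 - 230/3 + 51 - 46) + 28646) = sqrt(40/3 + 28646) = sqrt(85978/3) = sqrt(257934)/3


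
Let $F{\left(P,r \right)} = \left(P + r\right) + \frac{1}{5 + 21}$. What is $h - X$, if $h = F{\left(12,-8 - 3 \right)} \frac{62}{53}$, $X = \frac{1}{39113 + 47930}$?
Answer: $\frac{72854302}{59972627} \approx 1.2148$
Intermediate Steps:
$F{\left(P,r \right)} = \frac{1}{26} + P + r$ ($F{\left(P,r \right)} = \left(P + r\right) + \frac{1}{26} = \frac{1}{26} + P + r$)
$X = \frac{1}{87043} \approx 1.1489 \cdot 10^{-5}$
$h = \frac{837}{689}$ ($h = \left(\frac{1}{26} + 12 - 11\right) \frac{62}{53} = \left(\frac{1}{26} + 12 - 11\right) 62 \cdot \frac{1}{53} = \frac{27}{26} \cdot \frac{62}{53} = \frac{837}{689} \approx 1.2148$)
$h - X = \frac{837}{689} - \frac{1}{87043} = \frac{72854302}{59972627}$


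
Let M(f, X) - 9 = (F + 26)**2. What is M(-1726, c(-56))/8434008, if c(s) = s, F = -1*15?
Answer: 65/4217004 ≈ 1.5414e-5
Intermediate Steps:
F = -15
M(f, X) = 130 (M(f, X) = 9 + (-15 + 26)**2 = 9 + 11**2 = 9 + 121 = 130)
M(-1726, c(-56))/8434008 = 130/8434008 = 130*(1/8434008) = 65/4217004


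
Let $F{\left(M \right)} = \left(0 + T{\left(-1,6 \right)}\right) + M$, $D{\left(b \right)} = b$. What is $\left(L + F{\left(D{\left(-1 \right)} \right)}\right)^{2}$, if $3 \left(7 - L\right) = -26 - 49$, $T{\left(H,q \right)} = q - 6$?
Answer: $961$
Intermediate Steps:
$T{\left(H,q \right)} = -6 + q$ ($T{\left(H,q \right)} = q - 6 = -6 + q$)
$F{\left(M \right)} = M$ ($F{\left(M \right)} = \left(0 + \left(-6 + 6\right)\right) + M = \left(0 + 0\right) + M = 0 + M = M$)
$L = 32$ ($L = 7 - \frac{-26 - 49}{3} = 7 - -25 = 7 + 25 = 32$)
$\left(L + F{\left(D{\left(-1 \right)} \right)}\right)^{2} = \left(32 - 1\right)^{2} = 31^{2} = 961$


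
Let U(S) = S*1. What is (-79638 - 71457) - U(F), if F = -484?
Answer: -150611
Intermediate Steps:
U(S) = S
(-79638 - 71457) - U(F) = (-79638 - 71457) - 1*(-484) = -151095 + 484 = -150611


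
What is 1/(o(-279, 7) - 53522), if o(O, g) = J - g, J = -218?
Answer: -1/53747 ≈ -1.8606e-5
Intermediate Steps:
o(O, g) = -218 - g
1/(o(-279, 7) - 53522) = 1/((-218 - 1*7) - 53522) = 1/((-218 - 7) - 53522) = 1/(-225 - 53522) = 1/(-53747) = -1/53747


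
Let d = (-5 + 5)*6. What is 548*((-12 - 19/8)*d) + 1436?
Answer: 1436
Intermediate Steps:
d = 0 (d = 0*6 = 0)
548*((-12 - 19/8)*d) + 1436 = 548*((-12 - 19/8)*0) + 1436 = 548*(-115/8*0) + 1436 = 548*0 + 1436 = 0 + 1436 = 1436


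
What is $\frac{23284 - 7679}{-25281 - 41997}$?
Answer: $- \frac{15605}{67278} \approx -0.23195$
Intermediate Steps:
$\frac{23284 - 7679}{-25281 - 41997} = \frac{15605}{-67278} = 15605 \left(- \frac{1}{67278}\right) = - \frac{15605}{67278}$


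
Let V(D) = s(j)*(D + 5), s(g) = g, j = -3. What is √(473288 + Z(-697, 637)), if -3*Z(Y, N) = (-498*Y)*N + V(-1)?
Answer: I*√73228882 ≈ 8557.4*I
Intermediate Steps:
V(D) = -15 - 3*D (V(D) = -3*(D + 5) = -3*(5 + D) = -15 - 3*D)
Z(Y, N) = 4 + 166*N*Y (Z(Y, N) = -((-498*Y)*N + (-15 - 3*(-1)))/3 = -(-498*N*Y + (-15 + 3))/3 = -(-498*N*Y - 12)/3 = -(-12 - 498*N*Y)/3 = 4 + 166*N*Y)
√(473288 + Z(-697, 637)) = √(473288 + (4 + 166*637*(-697))) = √(473288 + (4 - 73702174)) = √(473288 - 73702170) = √(-73228882) = I*√73228882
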